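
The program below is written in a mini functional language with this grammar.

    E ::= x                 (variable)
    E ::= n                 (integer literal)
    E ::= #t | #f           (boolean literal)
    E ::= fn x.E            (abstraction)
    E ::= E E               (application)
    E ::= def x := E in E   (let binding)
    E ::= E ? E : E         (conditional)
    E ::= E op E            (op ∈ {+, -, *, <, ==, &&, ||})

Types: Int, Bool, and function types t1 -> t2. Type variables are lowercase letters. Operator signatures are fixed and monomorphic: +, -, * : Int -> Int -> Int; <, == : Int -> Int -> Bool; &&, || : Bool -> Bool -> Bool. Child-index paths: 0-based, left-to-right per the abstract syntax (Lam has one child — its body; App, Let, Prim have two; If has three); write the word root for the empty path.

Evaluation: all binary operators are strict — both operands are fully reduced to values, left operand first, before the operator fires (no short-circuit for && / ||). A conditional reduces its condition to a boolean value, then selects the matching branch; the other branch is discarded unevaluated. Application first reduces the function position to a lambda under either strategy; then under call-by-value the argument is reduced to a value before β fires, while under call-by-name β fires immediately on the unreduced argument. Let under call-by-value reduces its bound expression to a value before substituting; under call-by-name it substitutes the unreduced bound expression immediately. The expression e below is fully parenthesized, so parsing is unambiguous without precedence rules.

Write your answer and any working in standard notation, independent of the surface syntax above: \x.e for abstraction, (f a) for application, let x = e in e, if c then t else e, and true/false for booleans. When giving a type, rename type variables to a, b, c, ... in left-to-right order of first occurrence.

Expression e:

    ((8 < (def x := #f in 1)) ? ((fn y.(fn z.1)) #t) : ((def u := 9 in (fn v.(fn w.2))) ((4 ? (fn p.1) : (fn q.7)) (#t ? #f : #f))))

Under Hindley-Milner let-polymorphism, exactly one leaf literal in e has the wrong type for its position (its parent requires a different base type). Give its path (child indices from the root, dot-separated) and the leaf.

Derivation:
  unify Int ~ Int
let x : Bool
  unify Int ~ Int
  unify Bool ~ Bool
\z._ : b -> Int
\y._ : a -> b -> Int
  unify a -> b -> Int ~ Bool -> c
  unify a ~ Bool
  unify b -> Int ~ c
_ _ : b -> Int
let u : Int
\w._ : e -> Int
\v._ : d -> e -> Int
  unify Int ~ Bool
  FAIL: mismatch Int ~ Bool

Answer: 2.1.0.0 : 4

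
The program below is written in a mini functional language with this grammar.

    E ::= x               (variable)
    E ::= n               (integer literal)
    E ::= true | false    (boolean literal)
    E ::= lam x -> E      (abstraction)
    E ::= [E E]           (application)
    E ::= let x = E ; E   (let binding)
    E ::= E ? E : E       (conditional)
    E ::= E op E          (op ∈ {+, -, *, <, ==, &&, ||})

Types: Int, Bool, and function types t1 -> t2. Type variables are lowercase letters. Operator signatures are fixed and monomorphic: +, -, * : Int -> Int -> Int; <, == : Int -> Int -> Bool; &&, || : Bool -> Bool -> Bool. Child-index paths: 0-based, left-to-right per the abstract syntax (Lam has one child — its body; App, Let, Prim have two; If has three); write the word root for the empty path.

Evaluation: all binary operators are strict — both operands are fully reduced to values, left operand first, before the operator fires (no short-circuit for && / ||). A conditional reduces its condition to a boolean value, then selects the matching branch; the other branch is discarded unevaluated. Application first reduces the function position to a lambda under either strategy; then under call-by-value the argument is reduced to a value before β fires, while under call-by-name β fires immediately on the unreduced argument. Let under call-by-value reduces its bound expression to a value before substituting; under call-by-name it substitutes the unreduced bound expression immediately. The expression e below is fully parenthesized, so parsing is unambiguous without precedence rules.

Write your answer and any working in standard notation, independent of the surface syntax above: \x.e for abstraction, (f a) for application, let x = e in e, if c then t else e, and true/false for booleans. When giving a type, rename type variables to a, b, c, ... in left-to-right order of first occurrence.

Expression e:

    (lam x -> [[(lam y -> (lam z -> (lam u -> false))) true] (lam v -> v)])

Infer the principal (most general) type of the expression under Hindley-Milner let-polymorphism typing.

Answer: a -> b -> Bool

Working:
\u._ : d -> Bool
\z._ : c -> d -> Bool
\y._ : b -> c -> d -> Bool
  unify b -> c -> d -> Bool ~ Bool -> e
  unify b ~ Bool
  unify c -> d -> Bool ~ e
_ _ : c -> d -> Bool
v : f
\v._ : f -> f
  unify c -> d -> Bool ~ (f -> f) -> g
  unify c ~ f -> f
  unify d -> Bool ~ g
_ _ : d -> Bool
\x._ : a -> d -> Bool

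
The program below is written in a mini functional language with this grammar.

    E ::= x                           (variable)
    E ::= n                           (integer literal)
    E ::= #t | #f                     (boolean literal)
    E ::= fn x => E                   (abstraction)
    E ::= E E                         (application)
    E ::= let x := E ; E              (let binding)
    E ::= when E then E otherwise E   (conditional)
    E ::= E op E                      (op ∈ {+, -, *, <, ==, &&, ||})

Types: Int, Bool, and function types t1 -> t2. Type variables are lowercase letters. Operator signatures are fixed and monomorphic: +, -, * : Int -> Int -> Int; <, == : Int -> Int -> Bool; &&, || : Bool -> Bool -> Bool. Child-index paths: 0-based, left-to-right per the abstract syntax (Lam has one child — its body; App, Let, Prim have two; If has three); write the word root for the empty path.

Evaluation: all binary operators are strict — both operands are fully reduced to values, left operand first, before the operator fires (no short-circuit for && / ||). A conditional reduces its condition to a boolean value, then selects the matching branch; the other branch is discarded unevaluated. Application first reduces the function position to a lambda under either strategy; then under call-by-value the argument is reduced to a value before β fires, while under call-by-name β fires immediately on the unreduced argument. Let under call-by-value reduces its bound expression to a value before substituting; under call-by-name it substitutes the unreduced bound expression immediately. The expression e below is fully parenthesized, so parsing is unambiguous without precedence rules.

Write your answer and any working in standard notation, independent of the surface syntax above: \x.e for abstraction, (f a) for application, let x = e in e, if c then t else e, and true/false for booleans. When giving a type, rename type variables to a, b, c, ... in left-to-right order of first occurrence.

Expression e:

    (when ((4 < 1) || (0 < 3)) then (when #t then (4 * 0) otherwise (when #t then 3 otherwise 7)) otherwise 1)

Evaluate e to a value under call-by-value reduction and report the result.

Answer: 0

Trace:
step 0: (if ((4 < 1) || (0 < 3)) then (if true then (4 * 0) else (if true then 3 else 7)) else 1)
step 1: [delta@0.0] (if (false || (0 < 3)) then (if true then (4 * 0) else (if true then 3 else 7)) else 1)
step 2: [delta@0.1] (if (false || true) then (if true then (4 * 0) else (if true then 3 else 7)) else 1)
step 3: [delta@0] (if true then (if true then (4 * 0) else (if true then 3 else 7)) else 1)
step 4: [if@root] (if true then (4 * 0) else (if true then 3 else 7))
step 5: [if@root] (4 * 0)
step 6: [delta@root] 0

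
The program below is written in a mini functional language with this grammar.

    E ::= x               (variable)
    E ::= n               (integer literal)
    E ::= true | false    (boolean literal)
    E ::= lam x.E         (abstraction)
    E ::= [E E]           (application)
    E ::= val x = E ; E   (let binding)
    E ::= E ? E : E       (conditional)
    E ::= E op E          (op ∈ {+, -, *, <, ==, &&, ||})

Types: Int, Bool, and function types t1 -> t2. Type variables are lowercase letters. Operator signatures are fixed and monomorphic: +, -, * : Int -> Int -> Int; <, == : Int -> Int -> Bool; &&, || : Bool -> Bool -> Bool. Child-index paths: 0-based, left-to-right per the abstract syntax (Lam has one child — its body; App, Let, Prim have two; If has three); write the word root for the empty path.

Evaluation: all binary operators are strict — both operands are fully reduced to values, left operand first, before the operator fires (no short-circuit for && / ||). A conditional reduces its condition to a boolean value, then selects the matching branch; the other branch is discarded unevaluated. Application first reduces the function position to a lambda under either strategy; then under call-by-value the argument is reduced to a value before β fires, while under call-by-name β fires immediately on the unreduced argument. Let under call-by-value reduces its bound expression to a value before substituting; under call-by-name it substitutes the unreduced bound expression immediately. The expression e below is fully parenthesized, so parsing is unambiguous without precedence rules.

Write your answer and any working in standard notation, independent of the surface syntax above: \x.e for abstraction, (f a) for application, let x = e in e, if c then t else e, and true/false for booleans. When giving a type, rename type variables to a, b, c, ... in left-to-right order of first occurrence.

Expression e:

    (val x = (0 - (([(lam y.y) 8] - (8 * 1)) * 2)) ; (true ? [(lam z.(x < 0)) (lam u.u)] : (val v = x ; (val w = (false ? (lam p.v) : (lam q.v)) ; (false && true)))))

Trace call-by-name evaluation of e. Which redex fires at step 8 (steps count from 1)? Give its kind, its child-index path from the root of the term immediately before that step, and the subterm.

Derivation:
step 0: (let x = (0 - ((((\y.y) 8) - (8 * 1)) * 2)) in (if true then ((\z.(x < 0)) (\u.u)) else (let v = x in (let w = (if false then (\p.v) else (\q.v)) in (false && true)))))
step 1: [let@root] (if true then ((\z.((0 - ((((\y.y) 8) - (8 * 1)) * 2)) < 0)) (\u.u)) else (let v = (0 - ((((\y.y) 8) - (8 * 1)) * 2)) in (let w = (if false then (\p.v) else (\q.v)) in (false && true))))
step 2: [if@root] ((\z.((0 - ((((\y.y) 8) - (8 * 1)) * 2)) < 0)) (\u.u))
step 3: [beta@root] ((0 - ((((\y.y) 8) - (8 * 1)) * 2)) < 0)
step 4: [beta@0.1.0.0] ((0 - ((8 - (8 * 1)) * 2)) < 0)
step 5: [delta@0.1.0.1] ((0 - ((8 - 8) * 2)) < 0)
step 6: [delta@0.1.0] ((0 - (0 * 2)) < 0)
step 7: [delta@0.1] ((0 - 0) < 0)
step 8: [delta@0] (0 < 0)

Answer: delta at 0 : (0 - 0)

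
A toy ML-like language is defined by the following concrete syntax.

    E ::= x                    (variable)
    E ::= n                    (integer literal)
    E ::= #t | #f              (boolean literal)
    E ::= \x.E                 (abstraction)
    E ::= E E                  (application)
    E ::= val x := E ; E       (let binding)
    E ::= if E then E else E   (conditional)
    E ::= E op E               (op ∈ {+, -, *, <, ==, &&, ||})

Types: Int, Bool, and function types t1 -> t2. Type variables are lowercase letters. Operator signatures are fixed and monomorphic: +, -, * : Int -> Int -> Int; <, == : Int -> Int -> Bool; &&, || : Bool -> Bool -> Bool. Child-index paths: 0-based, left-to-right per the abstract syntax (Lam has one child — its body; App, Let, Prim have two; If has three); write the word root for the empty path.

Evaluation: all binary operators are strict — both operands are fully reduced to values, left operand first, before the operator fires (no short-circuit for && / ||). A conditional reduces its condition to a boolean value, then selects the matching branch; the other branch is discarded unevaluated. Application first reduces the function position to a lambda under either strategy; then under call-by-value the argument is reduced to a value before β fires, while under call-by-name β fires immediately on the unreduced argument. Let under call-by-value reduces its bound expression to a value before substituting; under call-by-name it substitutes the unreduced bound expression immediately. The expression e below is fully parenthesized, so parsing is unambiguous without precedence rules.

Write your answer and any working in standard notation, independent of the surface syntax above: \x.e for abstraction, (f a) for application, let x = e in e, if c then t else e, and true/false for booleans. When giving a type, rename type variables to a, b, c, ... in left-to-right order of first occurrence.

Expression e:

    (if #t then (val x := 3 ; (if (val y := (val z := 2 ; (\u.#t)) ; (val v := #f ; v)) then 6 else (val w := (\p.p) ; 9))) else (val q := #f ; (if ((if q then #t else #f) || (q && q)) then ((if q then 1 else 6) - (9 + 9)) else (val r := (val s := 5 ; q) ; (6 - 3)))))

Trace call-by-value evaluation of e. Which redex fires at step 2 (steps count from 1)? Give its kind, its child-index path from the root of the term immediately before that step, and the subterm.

Answer: let at root : (let x = 3 in (if (let y = (let z = 2 in (\u.true)) in (let v = false in v)) then 6 else (let w = (\p.p) in 9)))

Derivation:
step 0: (if true then (let x = 3 in (if (let y = (let z = 2 in (\u.true)) in (let v = false in v)) then 6 else (let w = (\p.p) in 9))) else (let q = false in (if ((if q then true else false) || (q && q)) then ((if q then 1 else 6) - (9 + 9)) else (let r = (let s = 5 in q) in (6 - 3)))))
step 1: [if@root] (let x = 3 in (if (let y = (let z = 2 in (\u.true)) in (let v = false in v)) then 6 else (let w = (\p.p) in 9)))
step 2: [let@root] (if (let y = (let z = 2 in (\u.true)) in (let v = false in v)) then 6 else (let w = (\p.p) in 9))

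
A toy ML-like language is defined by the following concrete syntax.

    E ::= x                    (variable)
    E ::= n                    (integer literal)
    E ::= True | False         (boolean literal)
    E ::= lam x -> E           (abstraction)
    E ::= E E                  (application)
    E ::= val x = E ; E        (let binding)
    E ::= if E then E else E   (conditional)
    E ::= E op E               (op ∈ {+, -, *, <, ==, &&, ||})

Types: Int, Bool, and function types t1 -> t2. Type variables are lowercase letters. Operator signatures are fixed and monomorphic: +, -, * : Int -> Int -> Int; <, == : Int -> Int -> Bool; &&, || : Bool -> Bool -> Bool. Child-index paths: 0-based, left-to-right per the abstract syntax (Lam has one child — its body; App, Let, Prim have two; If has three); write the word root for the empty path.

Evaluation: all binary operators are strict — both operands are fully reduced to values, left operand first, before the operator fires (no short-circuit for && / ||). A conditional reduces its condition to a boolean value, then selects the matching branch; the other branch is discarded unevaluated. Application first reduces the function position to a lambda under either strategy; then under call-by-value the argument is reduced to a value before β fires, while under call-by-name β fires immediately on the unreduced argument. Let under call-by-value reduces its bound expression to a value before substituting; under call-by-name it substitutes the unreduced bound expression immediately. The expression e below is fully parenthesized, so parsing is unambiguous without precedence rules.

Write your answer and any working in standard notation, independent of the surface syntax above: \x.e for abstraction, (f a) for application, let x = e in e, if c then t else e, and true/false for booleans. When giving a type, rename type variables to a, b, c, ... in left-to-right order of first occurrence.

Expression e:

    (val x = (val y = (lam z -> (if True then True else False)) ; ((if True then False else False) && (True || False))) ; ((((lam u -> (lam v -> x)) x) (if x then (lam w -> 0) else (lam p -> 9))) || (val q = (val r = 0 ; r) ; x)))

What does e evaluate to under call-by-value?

Derivation:
step 0: (let x = (let y = (\z.(if true then true else false)) in ((if true then false else false) && (true || false))) in ((((\u.(\v.x)) x) (if x then (\w.0) else (\p.9))) || (let q = (let r = 0 in r) in x)))
step 1: [let@0] (let x = ((if true then false else false) && (true || false)) in ((((\u.(\v.x)) x) (if x then (\w.0) else (\p.9))) || (let q = (let r = 0 in r) in x)))
step 2: [if@0.0] (let x = (false && (true || false)) in ((((\u.(\v.x)) x) (if x then (\w.0) else (\p.9))) || (let q = (let r = 0 in r) in x)))
step 3: [delta@0.1] (let x = (false && true) in ((((\u.(\v.x)) x) (if x then (\w.0) else (\p.9))) || (let q = (let r = 0 in r) in x)))
step 4: [delta@0] (let x = false in ((((\u.(\v.x)) x) (if x then (\w.0) else (\p.9))) || (let q = (let r = 0 in r) in x)))
step 5: [let@root] ((((\u.(\v.false)) false) (if false then (\w.0) else (\p.9))) || (let q = (let r = 0 in r) in false))
step 6: [beta@0.0] (((\v.false) (if false then (\w.0) else (\p.9))) || (let q = (let r = 0 in r) in false))
step 7: [if@0.1] (((\v.false) (\p.9)) || (let q = (let r = 0 in r) in false))
step 8: [beta@0] (false || (let q = (let r = 0 in r) in false))
step 9: [let@1.0] (false || (let q = 0 in false))
step 10: [let@1] (false || false)
step 11: [delta@root] false

Answer: false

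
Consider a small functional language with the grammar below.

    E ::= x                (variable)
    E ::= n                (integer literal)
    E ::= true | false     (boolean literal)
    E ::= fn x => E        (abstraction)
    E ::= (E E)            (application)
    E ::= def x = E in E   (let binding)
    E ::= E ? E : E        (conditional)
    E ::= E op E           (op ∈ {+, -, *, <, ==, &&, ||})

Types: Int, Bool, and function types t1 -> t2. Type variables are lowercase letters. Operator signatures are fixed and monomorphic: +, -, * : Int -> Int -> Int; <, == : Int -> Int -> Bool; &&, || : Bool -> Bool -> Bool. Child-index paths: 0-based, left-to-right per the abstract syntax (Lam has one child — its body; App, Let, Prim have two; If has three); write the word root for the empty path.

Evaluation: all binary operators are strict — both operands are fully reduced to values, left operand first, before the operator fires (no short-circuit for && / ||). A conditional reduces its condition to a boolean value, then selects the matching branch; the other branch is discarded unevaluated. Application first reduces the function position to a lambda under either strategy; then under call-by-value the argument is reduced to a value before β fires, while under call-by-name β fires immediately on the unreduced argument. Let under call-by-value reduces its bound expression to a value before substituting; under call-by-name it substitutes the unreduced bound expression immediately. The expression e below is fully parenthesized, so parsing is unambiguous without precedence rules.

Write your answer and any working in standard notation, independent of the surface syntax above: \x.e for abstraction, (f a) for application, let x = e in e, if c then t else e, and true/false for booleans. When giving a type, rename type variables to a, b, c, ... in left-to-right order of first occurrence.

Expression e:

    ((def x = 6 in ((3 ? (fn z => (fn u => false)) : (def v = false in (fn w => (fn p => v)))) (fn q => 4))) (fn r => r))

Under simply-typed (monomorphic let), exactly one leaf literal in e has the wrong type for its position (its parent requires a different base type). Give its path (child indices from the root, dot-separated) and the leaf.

Derivation:
let x : Int
  unify Int ~ Bool
  FAIL: mismatch Int ~ Bool

Answer: 0.1.0.0 : 3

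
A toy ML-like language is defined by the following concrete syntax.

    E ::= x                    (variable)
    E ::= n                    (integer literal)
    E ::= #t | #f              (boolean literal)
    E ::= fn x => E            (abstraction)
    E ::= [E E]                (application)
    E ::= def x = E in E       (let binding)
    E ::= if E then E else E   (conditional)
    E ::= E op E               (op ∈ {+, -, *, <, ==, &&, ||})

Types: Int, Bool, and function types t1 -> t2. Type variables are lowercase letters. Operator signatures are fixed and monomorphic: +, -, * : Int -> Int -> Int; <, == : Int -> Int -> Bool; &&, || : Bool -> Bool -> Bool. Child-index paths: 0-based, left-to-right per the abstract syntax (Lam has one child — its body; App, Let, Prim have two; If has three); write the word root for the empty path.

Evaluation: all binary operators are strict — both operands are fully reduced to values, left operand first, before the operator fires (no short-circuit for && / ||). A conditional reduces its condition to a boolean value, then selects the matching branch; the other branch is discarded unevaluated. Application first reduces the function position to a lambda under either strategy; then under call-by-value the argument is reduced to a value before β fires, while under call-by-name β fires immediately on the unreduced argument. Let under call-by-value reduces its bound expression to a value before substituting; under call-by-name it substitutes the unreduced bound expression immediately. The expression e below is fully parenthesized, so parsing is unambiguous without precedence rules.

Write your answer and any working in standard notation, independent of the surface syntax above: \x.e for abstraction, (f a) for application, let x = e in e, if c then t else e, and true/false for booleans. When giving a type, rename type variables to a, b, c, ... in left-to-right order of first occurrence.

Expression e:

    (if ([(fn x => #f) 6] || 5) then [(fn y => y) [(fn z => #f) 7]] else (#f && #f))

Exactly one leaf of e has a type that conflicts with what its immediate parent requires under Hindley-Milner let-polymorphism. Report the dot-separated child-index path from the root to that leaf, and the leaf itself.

Answer: 0.1 : 5

Derivation:
\x._ : a -> Bool
  unify a -> Bool ~ Int -> b
  unify a ~ Int
  unify Bool ~ b
_ _ : Bool
  unify Bool ~ Bool
  unify Int ~ Bool
  FAIL: mismatch Int ~ Bool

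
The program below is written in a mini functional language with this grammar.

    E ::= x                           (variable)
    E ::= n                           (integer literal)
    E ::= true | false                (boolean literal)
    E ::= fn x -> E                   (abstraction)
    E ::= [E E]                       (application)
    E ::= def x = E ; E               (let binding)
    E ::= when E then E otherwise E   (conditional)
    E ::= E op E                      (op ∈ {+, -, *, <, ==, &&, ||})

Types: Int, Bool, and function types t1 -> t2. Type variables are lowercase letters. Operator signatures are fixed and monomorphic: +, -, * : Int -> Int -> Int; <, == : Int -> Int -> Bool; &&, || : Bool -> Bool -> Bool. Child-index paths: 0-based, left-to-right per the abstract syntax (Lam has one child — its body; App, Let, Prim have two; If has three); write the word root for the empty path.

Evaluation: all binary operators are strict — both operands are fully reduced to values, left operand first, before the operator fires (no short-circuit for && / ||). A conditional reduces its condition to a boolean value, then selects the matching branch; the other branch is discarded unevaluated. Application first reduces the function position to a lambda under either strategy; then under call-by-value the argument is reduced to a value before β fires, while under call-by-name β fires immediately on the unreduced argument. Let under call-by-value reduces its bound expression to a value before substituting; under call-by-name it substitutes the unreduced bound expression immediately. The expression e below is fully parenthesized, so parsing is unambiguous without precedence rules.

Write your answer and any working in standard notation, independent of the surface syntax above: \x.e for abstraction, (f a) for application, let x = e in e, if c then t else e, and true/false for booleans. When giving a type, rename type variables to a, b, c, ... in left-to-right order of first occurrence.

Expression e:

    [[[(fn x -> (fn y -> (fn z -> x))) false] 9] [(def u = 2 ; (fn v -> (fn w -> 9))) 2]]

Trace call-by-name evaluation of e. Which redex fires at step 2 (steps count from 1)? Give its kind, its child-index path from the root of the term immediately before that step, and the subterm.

Trace:
step 0: ((((\x.(\y.(\z.x))) false) 9) ((let u = 2 in (\v.(\w.9))) 2))
step 1: [beta@0.0] (((\y.(\z.false)) 9) ((let u = 2 in (\v.(\w.9))) 2))
step 2: [beta@0] ((\z.false) ((let u = 2 in (\v.(\w.9))) 2))

Answer: beta at 0 : ((\y.(\z.false)) 9)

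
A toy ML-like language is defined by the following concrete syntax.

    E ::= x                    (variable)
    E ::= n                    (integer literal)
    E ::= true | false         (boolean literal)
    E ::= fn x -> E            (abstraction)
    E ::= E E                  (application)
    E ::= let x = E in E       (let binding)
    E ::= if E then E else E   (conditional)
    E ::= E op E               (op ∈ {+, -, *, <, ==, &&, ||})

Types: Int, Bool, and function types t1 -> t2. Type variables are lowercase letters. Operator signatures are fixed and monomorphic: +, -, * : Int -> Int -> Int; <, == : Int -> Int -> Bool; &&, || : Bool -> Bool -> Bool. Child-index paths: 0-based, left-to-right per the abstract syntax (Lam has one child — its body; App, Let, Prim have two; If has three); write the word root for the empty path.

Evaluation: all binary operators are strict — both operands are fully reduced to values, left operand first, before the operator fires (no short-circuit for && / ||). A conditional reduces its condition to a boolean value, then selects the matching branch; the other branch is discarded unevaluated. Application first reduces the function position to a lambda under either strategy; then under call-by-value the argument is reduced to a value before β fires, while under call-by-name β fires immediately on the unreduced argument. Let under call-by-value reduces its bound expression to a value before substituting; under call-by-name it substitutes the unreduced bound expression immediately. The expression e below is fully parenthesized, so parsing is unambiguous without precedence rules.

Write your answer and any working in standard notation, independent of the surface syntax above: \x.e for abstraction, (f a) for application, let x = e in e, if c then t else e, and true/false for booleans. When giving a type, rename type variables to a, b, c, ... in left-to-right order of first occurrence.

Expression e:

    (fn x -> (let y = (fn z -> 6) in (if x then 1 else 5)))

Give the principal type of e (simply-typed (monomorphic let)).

Answer: Bool -> Int

Derivation:
\z._ : b -> Int
let y : b -> Int
x : a
  unify a ~ Bool
  unify Int ~ Int
\x._ : Bool -> Int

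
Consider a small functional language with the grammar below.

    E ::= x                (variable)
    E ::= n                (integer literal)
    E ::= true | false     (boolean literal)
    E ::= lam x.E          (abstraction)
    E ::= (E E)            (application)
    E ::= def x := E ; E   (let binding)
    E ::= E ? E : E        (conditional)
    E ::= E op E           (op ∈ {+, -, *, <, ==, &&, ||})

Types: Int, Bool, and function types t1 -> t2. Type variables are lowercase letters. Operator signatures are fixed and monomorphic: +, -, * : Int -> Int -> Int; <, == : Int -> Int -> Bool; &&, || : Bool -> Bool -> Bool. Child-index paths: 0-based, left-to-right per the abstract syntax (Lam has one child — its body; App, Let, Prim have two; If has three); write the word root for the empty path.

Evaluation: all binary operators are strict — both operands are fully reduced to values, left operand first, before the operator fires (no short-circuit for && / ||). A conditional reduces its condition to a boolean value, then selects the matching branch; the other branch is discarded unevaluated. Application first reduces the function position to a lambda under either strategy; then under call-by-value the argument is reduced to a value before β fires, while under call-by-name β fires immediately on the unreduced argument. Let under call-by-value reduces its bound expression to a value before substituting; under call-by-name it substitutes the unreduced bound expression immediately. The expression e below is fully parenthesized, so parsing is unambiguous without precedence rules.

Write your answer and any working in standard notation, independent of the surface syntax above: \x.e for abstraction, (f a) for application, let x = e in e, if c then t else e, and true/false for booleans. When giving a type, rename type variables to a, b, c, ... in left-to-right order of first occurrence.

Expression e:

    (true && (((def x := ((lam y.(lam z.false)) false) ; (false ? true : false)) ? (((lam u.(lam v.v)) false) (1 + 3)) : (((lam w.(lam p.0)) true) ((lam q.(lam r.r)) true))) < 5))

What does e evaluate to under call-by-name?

Trace:
step 0: (true && ((if (let x = ((\y.(\z.false)) false) in (if false then true else false)) then (((\u.(\v.v)) false) (1 + 3)) else (((\w.(\p.0)) true) ((\q.(\r.r)) true))) < 5))
step 1: [let@1.0.0] (true && ((if (if false then true else false) then (((\u.(\v.v)) false) (1 + 3)) else (((\w.(\p.0)) true) ((\q.(\r.r)) true))) < 5))
step 2: [if@1.0.0] (true && ((if false then (((\u.(\v.v)) false) (1 + 3)) else (((\w.(\p.0)) true) ((\q.(\r.r)) true))) < 5))
step 3: [if@1.0] (true && ((((\w.(\p.0)) true) ((\q.(\r.r)) true)) < 5))
step 4: [beta@1.0.0] (true && (((\p.0) ((\q.(\r.r)) true)) < 5))
step 5: [beta@1.0] (true && (0 < 5))
step 6: [delta@1] (true && true)
step 7: [delta@root] true

Answer: true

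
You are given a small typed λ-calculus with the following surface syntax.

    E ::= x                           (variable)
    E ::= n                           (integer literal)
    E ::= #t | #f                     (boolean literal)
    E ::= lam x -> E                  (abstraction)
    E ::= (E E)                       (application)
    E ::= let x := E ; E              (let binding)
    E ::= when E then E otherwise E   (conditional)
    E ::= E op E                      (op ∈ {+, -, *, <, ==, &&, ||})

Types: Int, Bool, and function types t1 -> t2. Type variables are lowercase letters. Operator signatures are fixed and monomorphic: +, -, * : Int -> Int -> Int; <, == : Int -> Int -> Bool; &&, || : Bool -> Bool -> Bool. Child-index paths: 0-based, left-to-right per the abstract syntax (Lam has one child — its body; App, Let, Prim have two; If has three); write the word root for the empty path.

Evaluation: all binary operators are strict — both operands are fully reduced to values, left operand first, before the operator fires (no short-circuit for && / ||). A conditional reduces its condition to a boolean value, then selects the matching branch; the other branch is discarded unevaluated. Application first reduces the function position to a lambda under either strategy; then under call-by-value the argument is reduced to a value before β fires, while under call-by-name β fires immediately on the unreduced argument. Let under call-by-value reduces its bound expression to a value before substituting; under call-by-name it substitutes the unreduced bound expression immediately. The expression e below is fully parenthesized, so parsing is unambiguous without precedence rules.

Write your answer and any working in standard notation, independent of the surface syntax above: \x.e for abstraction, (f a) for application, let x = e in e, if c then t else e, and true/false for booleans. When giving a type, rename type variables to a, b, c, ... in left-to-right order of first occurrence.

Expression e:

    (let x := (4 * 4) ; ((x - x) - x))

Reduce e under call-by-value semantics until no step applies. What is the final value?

Derivation:
step 0: (let x = (4 * 4) in ((x - x) - x))
step 1: [delta@0] (let x = 16 in ((x - x) - x))
step 2: [let@root] ((16 - 16) - 16)
step 3: [delta@0] (0 - 16)
step 4: [delta@root] -16

Answer: -16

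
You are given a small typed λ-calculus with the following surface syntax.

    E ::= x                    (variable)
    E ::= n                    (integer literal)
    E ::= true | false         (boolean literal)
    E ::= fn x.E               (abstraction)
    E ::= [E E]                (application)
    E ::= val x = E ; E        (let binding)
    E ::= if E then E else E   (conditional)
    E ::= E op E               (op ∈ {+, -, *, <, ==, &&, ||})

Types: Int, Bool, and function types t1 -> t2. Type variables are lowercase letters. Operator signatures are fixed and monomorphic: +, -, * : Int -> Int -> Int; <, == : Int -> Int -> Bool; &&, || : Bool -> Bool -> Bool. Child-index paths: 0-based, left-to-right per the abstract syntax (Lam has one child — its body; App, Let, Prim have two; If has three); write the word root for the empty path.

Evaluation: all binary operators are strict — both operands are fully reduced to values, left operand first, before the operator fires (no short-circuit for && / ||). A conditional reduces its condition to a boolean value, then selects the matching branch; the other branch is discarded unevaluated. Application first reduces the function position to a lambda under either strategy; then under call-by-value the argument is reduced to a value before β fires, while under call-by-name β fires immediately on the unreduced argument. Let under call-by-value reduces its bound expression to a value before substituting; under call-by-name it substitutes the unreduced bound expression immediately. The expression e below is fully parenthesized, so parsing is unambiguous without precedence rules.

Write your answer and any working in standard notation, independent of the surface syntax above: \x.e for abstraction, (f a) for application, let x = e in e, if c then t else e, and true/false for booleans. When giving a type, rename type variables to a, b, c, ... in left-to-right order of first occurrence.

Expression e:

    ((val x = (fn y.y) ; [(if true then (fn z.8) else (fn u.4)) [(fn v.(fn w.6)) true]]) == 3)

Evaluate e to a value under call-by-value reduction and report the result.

Derivation:
step 0: ((let x = (\y.y) in ((if true then (\z.8) else (\u.4)) ((\v.(\w.6)) true))) == 3)
step 1: [let@0] (((if true then (\z.8) else (\u.4)) ((\v.(\w.6)) true)) == 3)
step 2: [if@0.0] (((\z.8) ((\v.(\w.6)) true)) == 3)
step 3: [beta@0.1] (((\z.8) (\w.6)) == 3)
step 4: [beta@0] (8 == 3)
step 5: [delta@root] false

Answer: false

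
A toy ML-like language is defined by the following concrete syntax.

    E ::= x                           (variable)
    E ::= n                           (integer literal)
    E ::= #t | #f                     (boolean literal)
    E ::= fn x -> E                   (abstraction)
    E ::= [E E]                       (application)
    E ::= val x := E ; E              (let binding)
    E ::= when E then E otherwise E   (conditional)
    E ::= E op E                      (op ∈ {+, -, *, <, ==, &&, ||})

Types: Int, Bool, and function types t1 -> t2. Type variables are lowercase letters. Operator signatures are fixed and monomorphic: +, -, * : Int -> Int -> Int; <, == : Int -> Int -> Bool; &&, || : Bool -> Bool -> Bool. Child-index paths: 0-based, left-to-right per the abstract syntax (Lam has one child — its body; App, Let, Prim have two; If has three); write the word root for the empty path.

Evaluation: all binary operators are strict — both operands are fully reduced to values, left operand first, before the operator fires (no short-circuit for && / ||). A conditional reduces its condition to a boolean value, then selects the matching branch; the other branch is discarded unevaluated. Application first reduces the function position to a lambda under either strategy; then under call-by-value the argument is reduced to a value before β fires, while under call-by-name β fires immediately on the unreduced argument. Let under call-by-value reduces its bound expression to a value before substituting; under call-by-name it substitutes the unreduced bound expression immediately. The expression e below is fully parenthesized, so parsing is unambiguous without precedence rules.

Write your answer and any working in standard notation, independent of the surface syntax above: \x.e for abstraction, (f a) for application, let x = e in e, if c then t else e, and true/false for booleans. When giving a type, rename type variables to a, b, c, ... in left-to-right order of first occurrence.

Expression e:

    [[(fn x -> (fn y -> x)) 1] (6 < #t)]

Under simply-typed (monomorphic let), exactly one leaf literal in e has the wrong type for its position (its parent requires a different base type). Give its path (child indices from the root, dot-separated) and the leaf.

Derivation:
x : a
\y._ : b -> a
\x._ : a -> b -> a
  unify a -> b -> a ~ Int -> c
  unify a ~ Int
  unify b -> Int ~ c
_ _ : b -> Int
  unify Int ~ Int
  unify Bool ~ Int
  FAIL: mismatch Bool ~ Int

Answer: 1.1 : true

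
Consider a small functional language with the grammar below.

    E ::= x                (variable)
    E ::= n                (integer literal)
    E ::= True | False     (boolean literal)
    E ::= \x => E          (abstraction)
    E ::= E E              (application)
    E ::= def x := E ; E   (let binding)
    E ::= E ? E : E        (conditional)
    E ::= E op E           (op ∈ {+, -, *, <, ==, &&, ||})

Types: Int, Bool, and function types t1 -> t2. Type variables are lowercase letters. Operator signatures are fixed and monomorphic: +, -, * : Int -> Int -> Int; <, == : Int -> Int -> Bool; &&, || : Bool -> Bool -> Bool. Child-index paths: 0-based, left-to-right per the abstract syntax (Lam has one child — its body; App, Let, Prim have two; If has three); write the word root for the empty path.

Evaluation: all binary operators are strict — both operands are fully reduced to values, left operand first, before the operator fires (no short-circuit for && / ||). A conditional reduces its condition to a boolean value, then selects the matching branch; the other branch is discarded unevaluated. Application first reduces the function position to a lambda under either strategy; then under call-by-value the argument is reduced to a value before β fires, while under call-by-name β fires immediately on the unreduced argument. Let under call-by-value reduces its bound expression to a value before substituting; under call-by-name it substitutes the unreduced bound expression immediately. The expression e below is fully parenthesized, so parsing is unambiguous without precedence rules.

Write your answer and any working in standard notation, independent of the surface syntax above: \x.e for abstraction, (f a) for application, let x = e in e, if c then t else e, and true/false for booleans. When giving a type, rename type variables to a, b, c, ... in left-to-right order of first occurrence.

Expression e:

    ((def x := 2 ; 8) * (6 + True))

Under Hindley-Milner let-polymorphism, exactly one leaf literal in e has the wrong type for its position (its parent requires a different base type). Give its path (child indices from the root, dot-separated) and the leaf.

Answer: 1.1 : true

Trace:
let x : Int
  unify Int ~ Int
  unify Int ~ Int
  unify Bool ~ Int
  FAIL: mismatch Bool ~ Int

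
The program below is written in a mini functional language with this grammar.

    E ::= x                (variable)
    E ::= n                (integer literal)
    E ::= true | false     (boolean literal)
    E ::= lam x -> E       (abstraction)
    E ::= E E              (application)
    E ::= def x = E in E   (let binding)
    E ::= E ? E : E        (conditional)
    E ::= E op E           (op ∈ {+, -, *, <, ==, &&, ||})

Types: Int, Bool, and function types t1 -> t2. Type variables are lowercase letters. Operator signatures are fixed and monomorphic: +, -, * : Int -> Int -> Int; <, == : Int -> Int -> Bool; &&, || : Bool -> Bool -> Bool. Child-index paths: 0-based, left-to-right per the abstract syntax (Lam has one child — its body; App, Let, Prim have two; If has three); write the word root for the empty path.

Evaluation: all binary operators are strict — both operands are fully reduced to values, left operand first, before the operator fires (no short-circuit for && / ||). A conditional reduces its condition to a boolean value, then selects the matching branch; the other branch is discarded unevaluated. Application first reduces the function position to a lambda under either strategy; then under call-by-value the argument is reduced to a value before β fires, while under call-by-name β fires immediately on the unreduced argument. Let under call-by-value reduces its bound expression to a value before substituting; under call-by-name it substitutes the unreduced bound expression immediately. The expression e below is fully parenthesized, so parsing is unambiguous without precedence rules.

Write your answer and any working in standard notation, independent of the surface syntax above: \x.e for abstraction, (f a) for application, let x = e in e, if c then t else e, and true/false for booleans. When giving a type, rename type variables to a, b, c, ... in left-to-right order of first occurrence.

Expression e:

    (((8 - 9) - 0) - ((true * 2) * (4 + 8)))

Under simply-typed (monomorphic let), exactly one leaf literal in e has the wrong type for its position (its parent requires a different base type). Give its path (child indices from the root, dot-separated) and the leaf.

Trace:
  unify Int ~ Int
  unify Int ~ Int
  unify Int ~ Int
  unify Int ~ Int
  unify Int ~ Int
  unify Bool ~ Int
  FAIL: mismatch Bool ~ Int

Answer: 1.0.0 : true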